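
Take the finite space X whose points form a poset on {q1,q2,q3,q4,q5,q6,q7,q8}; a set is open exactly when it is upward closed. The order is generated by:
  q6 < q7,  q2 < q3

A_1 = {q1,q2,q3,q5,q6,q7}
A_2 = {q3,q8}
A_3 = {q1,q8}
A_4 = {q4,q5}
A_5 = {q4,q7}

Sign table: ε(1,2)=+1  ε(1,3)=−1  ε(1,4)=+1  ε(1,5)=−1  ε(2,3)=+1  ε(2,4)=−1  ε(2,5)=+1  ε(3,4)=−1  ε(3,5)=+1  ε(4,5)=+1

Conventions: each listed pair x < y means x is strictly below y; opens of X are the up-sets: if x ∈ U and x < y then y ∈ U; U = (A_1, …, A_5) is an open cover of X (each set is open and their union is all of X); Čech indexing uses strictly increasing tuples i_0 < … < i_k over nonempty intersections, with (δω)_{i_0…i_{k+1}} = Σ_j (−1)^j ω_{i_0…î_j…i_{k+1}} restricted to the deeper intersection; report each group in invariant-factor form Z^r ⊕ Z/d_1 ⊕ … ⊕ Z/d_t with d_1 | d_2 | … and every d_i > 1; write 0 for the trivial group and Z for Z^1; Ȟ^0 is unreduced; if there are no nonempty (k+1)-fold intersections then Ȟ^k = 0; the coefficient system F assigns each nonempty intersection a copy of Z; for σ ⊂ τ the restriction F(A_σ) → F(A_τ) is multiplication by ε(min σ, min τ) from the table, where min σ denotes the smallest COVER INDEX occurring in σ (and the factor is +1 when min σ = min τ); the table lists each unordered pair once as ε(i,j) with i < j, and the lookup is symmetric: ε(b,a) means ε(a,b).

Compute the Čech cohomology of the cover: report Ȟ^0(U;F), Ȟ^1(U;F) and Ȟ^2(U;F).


nonempty overlaps:
  A12={q3} A13={q1} A14={q5} A15={q7} A23={q8} A45={q4}
C dims 5,6; δ0: rk 5, SNF 1^4·2
degree 0: 5−5−0 = 0 → Ȟ^0 ≅ 0
degree 1: 6−0−5 = 1 plus torsion [2] → Ȟ^1 ≅ Z ⊕ Z/2
degree 2: 0−0−0 = 0 → Ȟ^2 ≅ 0

Ȟ^0 ≅ 0; Ȟ^1 ≅ Z ⊕ Z/2; Ȟ^2 ≅ 0


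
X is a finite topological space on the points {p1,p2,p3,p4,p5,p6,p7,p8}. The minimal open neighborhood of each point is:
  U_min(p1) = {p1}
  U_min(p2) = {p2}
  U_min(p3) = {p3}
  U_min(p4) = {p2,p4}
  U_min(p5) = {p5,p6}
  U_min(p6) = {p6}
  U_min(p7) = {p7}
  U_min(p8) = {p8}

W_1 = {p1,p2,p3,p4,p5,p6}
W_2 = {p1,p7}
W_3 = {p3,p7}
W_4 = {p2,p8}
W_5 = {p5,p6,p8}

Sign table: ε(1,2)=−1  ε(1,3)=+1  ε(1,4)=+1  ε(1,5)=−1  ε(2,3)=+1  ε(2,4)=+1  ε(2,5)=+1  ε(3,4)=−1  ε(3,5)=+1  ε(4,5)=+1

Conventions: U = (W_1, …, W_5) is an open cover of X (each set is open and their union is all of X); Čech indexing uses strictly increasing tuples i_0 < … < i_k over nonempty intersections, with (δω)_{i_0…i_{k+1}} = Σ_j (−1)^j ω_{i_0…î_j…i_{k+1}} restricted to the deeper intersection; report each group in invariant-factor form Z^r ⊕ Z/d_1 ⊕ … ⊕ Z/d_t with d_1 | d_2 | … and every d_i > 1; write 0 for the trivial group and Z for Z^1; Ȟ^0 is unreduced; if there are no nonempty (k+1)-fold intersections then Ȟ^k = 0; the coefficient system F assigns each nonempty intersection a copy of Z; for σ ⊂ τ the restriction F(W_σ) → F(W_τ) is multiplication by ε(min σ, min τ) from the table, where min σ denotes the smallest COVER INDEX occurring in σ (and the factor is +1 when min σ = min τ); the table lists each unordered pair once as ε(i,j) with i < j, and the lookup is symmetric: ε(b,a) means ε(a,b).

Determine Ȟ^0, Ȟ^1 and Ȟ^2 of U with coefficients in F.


cover nerve:
  W12={p1} W13={p3} W14={p2} W15={p5,p6} W23={p7} W45={p8}
C dims 5,6; δ0: rk 5, SNF 1^4·2
Ȟ^0: (5−5)−0=0 ⇒ 0
Ȟ^1: (6−0)−5=1 plus torsion [2] ⇒ Z ⊕ Z/2
Ȟ^2: (0−0)−0=0 ⇒ 0

Ȟ^0(U;F) ≅ 0; Ȟ^1(U;F) ≅ Z ⊕ Z/2; Ȟ^2(U;F) ≅ 0


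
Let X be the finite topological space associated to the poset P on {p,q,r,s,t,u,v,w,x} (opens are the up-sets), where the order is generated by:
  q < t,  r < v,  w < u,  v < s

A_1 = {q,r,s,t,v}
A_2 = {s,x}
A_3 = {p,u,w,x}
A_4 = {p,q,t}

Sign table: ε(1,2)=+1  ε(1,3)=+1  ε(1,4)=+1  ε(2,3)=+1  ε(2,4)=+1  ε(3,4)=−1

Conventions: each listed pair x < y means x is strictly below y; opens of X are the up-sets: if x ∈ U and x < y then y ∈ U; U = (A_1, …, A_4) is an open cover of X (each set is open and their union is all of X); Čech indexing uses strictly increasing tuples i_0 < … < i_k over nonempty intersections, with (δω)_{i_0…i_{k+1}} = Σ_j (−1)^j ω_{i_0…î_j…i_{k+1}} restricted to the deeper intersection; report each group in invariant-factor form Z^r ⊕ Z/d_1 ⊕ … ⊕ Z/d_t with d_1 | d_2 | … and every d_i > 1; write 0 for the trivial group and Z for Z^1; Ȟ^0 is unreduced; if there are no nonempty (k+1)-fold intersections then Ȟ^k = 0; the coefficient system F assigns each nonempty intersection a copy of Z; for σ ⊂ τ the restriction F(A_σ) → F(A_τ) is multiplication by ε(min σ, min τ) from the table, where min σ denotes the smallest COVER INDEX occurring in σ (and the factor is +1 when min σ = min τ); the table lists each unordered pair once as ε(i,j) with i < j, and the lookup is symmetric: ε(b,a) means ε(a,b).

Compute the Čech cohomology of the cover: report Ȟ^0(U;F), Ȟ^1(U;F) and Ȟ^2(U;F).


Ȟ^0 = 0, Ȟ^1 = Z/2, Ȟ^2 = 0

nonempty overlaps:
  A12={s} A14={q,t} A23={x} A34={p}
C dims 4,4; δ0: rk 4, SNF 1^3·2
degree 0: 4−4−0 = 0 → Ȟ^0 ≅ 0
degree 1: 4−0−4 = 0 plus torsion [2] → Ȟ^1 ≅ Z/2
degree 2: 0−0−0 = 0 → Ȟ^2 ≅ 0


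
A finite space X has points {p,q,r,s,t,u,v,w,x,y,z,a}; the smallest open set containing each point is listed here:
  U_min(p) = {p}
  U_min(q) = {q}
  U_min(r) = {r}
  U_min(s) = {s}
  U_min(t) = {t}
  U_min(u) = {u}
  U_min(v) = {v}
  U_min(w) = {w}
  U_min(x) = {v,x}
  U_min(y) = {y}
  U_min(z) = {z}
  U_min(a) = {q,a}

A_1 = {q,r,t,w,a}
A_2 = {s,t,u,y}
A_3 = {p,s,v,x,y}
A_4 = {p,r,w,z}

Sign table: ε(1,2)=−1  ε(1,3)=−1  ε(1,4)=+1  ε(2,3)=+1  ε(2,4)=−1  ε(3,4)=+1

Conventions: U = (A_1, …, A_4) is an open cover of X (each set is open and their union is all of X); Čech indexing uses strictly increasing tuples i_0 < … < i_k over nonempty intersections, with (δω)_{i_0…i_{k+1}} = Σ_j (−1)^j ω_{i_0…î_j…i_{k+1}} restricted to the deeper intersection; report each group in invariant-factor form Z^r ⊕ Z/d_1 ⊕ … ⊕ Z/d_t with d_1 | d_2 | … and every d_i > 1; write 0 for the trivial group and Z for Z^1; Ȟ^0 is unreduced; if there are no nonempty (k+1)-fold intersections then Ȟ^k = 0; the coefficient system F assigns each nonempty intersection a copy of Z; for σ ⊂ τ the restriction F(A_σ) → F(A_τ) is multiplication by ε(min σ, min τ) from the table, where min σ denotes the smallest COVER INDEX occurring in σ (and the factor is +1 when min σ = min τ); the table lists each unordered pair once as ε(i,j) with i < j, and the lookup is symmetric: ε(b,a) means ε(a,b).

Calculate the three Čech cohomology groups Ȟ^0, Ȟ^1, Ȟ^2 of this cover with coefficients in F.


nonempty intersections:
  A12={t} A14={r,w} A23={s,y} A34={p}
C dims 4,4; δ0: rk 4, SNF 1^3·2
Ȟ^0: (4−4)−0=0 ⇒ 0
Ȟ^1: (4−0)−4=0 plus torsion [2] ⇒ Z/2
Ȟ^2: (0−0)−0=0 ⇒ 0

Ȟ^0(U;F) ≅ 0,  Ȟ^1(U;F) ≅ Z/2,  Ȟ^2(U;F) ≅ 0


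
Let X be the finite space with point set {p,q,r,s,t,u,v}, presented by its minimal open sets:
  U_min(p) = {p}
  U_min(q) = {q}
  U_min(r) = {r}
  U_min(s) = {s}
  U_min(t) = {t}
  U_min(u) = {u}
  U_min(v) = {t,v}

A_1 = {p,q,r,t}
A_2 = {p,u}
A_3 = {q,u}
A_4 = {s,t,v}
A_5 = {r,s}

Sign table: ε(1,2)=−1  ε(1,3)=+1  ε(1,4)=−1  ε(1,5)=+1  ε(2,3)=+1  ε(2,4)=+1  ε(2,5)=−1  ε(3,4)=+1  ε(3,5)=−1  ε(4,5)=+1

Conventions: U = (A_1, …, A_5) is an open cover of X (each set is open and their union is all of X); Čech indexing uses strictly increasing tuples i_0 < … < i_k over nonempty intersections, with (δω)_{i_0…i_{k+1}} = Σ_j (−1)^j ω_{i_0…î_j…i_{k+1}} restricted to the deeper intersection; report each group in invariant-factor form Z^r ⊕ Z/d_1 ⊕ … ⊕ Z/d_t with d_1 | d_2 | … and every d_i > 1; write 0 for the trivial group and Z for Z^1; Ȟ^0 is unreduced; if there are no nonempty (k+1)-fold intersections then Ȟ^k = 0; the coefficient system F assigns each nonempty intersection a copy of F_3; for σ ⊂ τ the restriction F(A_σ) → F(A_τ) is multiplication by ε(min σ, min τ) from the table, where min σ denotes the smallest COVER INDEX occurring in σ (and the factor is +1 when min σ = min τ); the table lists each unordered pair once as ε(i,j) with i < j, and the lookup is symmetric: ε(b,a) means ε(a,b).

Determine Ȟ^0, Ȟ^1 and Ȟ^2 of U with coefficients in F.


Ȟ^0(U;F) ≅ 0, Ȟ^1(U;F) ≅ Z/3, Ȟ^2(U;F) ≅ 0

nonempty intersections:
  A12={p} A13={q} A14={t} A15={r} A23={u} A45={s}
C dims 5,6; δ0: rk_F3 5
Ȟ^0: (5−5)−0=0 ⇒ 0
Ȟ^1: (6−0)−5=1 ⇒ Z/3
Ȟ^2: (0−0)−0=0 ⇒ 0


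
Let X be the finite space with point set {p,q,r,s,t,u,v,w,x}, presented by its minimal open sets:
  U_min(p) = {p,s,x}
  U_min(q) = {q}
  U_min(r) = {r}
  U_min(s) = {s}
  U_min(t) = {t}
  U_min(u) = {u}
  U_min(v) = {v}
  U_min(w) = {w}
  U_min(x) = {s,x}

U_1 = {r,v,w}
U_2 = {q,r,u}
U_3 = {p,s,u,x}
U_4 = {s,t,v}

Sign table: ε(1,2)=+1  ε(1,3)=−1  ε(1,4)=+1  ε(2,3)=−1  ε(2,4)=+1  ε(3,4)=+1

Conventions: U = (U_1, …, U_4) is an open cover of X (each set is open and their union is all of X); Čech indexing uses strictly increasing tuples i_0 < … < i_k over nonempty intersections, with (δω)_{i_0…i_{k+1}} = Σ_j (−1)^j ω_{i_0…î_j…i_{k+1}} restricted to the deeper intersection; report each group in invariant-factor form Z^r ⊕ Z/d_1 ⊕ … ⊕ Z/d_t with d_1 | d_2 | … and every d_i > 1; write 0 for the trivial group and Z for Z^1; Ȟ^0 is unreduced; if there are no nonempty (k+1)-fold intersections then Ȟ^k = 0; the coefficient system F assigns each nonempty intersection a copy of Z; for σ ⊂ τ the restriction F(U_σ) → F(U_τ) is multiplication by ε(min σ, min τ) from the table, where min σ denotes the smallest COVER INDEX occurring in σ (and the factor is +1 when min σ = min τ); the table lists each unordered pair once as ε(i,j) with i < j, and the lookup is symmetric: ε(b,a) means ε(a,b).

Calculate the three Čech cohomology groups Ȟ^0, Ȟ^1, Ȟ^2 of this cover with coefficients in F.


nonempty overlaps:
  U12={r} U14={v} U23={u} U34={s}
C dims 4,4; δ0: rk 4, SNF 1^3·2
degree 0: 4−4−0 = 0 → Ȟ^0 ≅ 0
degree 1: 4−0−4 = 0 plus torsion [2] → Ȟ^1 ≅ Z/2
degree 2: 0−0−0 = 0 → Ȟ^2 ≅ 0

Ȟ^0 ≅ 0; Ȟ^1 ≅ Z/2; Ȟ^2 ≅ 0


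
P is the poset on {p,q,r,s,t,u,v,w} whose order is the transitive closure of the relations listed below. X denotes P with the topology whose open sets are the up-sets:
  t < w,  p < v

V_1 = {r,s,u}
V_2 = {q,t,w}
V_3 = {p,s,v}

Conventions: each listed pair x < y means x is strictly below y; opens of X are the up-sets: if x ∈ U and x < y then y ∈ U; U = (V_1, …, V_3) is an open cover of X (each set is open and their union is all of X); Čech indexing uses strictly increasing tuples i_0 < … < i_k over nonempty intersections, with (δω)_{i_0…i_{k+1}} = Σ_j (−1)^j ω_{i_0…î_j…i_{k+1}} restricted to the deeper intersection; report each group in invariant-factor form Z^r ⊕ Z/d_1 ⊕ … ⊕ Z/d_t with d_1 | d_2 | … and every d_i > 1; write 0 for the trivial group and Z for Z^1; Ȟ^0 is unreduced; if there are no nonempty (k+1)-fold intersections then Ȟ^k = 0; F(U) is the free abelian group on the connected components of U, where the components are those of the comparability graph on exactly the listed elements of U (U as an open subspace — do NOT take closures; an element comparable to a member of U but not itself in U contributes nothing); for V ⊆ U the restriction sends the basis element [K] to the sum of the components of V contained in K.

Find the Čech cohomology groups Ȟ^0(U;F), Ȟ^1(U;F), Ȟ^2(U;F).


cover nerve:
  V13={s}
components per intersection:
  V1: {r} {s} {u}
  V2: {q} {t,w}
  V3: {p,v} {s}
  V13: {s}
C dims 7,1; δ0: rk 1, SNF 1^1
Ȟ^0: (7−1)−0=6 ⇒ Z^6
Ȟ^1: (1−0)−1=0 ⇒ 0
Ȟ^2: (0−0)−0=0 ⇒ 0

Ȟ^0 = Z^6, Ȟ^1 = 0, Ȟ^2 = 0


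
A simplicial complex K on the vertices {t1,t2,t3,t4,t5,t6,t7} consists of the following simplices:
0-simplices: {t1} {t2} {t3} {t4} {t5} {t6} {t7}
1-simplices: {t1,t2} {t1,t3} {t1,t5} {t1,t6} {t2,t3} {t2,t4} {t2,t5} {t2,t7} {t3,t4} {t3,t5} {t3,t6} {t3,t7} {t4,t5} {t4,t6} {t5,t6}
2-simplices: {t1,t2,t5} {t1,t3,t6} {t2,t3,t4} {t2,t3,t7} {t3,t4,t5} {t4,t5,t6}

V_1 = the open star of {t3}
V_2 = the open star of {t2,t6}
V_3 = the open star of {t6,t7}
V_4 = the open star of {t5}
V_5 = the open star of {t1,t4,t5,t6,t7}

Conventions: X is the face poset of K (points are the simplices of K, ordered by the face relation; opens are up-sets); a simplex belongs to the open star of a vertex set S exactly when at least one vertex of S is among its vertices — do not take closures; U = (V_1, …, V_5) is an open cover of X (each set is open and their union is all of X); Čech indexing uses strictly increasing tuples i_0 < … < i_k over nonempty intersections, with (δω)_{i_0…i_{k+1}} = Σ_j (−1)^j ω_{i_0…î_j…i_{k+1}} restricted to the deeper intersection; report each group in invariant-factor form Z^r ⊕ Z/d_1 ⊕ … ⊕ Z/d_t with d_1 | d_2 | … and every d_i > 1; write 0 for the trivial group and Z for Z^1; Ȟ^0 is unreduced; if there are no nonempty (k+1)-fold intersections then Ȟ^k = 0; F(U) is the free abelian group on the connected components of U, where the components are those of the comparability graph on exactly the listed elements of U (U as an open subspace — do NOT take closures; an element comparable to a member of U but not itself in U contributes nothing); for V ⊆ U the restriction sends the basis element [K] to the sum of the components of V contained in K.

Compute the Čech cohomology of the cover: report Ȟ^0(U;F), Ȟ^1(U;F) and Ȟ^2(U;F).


Ȟ^0 = Z, Ȟ^1 = Z^2 and Ȟ^2 = 0

nonempty intersections:
  V1={{t3},{t1,t3},{t2,t3},{t3,t4},{t3,t5},{t3,t6},{t3,t7},{t1,t3,t6},{t2,t3,t4},{t2,t3,t7},{t3,t4,t5}} V2={{t2},{t6},{t1,t2},{t1,t6},{t2,t3},{t2,t4},{t2,t5},{t2,t7},{t3,t6},{t4,t6},{t5,t6},{t1,t2,t5},{t1,t3,t6},{t2,t3,t4},{t2,t3,t7},{t4,t5,t6}} V3={{t6},{t7},{t1,t6},{t2,t7},{t3,t6},{t3,t7},{t4,t6},{t5,t6},{t1,t3,t6},{t2,t3,t7},{t4,t5,t6}} V4={{t5},{t1,t5},{t2,t5},{t3,t5},{t4,t5},{t5,t6},{t1,t2,t5},{t3,t4,t5},{t4,t5,t6}} V5={{t1},{t4},{t5},{t6},{t7},{t1,t2},{t1,t3},{t1,t5},{t1,t6},{t2,t4},{t2,t5},{t2,t7},{t3,t4},{t3,t5},{t3,t6},{t3,t7},{t4,t5},{t4,t6},{t5,t6},{t1,t2,t5},{t1,t3,t6},{t2,t3,t4},{t2,t3,t7},{t3,t4,t5},{t4,t5,t6}}
  V12={{t2,t3},{t3,t6},{t1,t3,t6},{t2,t3,t4},{t2,t3,t7}} V13={{t3,t6},{t3,t7},{t1,t3,t6},{t2,t3,t7}} V14={{t3,t5},{t3,t4,t5}} V15={{t1,t3},{t3,t4},{t3,t5},{t3,t6},{t3,t7},{t1,t3,t6},{t2,t3,t4},{t2,t3,t7},{t3,t4,t5}} V23={{t6},{t1,t6},{t2,t7},{t3,t6},{t4,t6},{t5,t6},{t1,t3,t6},{t2,t3,t7},{t4,t5,t6}} V24={{t2,t5},{t5,t6},{t1,t2,t5},{t4,t5,t6}} V25={{t6},{t1,t2},{t1,t6},{t2,t4},{t2,t5},{t2,t7},{t3,t6},{t4,t6},{t5,t6},{t1,t2,t5},{t1,t3,t6},{t2,t3,t4},{t2,t3,t7},{t4,t5,t6}} V34={{t5,t6},{t4,t5,t6}} V35={{t6},{t7},{t1,t6},{t2,t7},{t3,t6},{t3,t7},{t4,t6},{t5,t6},{t1,t3,t6},{t2,t3,t7},{t4,t5,t6}} V45={{t5},{t1,t5},{t2,t5},{t3,t5},{t4,t5},{t5,t6},{t1,t2,t5},{t3,t4,t5},{t4,t5,t6}}
  V123={{t3,t6},{t1,t3,t6},{t2,t3,t7}} V125={{t3,t6},{t1,t3,t6},{t2,t3,t4},{t2,t3,t7}} V135={{t3,t6},{t3,t7},{t1,t3,t6},{t2,t3,t7}} V145={{t3,t5},{t3,t4,t5}} V234={{t5,t6},{t4,t5,t6}} V235={{t6},{t1,t6},{t2,t7},{t3,t6},{t4,t6},{t5,t6},{t1,t3,t6},{t2,t3,t7},{t4,t5,t6}} V245={{t2,t5},{t5,t6},{t1,t2,t5},{t4,t5,t6}} V345={{t5,t6},{t4,t5,t6}}
  V1235={{t3,t6},{t1,t3,t6},{t2,t3,t7}} V2345={{t5,t6},{t4,t5,t6}}
components per intersection:
  V1: {{t3},{t1,t3},{t2,t3},{t3,t4},{t3,t5},{t3,t6},{t3,t7},{t1,t3,t6},{t2,t3,t4},{t2,t3,t7},{t3,t4,t5}}
  V2: {{t2},{t1,t2},{t2,t3},{t2,t4},{t2,t5},{t2,t7},{t1,t2,t5},{t2,t3,t4},{t2,t3,t7}} {{t6},{t1,t6},{t3,t6},{t4,t6},{t5,t6},{t1,t3,t6},{t4,t5,t6}}
  V3: {{t6},{t1,t6},{t3,t6},{t4,t6},{t5,t6},{t1,t3,t6},{t4,t5,t6}} {{t7},{t2,t7},{t3,t7},{t2,t3,t7}}
  V4: {{t5},{t1,t5},{t2,t5},{t3,t5},{t4,t5},{t5,t6},{t1,t2,t5},{t3,t4,t5},{t4,t5,t6}}
  V5: {{t1},{t4},{t5},{t6},{t1,t2},{t1,t3},{t1,t5},{t1,t6},{t2,t4},{t2,t5},{t3,t4},{t3,t5},{t3,t6},{t4,t5},{t4,t6},{t5,t6},{t1,t2,t5},{t1,t3,t6},{t2,t3,t4},{t3,t4,t5},{t4,t5,t6}} {{t7},{t2,t7},{t3,t7},{t2,t3,t7}}
  V12: {{t2,t3},{t2,t3,t4},{t2,t3,t7}} {{t3,t6},{t1,t3,t6}}
  V13: {{t3,t6},{t1,t3,t6}} {{t3,t7},{t2,t3,t7}}
  V14: {{t3,t5},{t3,t4,t5}}
  V15: {{t1,t3},{t3,t6},{t1,t3,t6}} {{t3,t4},{t3,t5},{t2,t3,t4},{t3,t4,t5}} {{t3,t7},{t2,t3,t7}}
  V23: {{t6},{t1,t6},{t3,t6},{t4,t6},{t5,t6},{t1,t3,t6},{t4,t5,t6}} {{t2,t7},{t2,t3,t7}}
  V24: {{t2,t5},{t1,t2,t5}} {{t5,t6},{t4,t5,t6}}
  V25: {{t6},{t1,t6},{t3,t6},{t4,t6},{t5,t6},{t1,t3,t6},{t4,t5,t6}} {{t1,t2},{t2,t5},{t1,t2,t5}} {{t2,t4},{t2,t3,t4}} {{t2,t7},{t2,t3,t7}}
  V34: {{t5,t6},{t4,t5,t6}}
  V35: {{t6},{t1,t6},{t3,t6},{t4,t6},{t5,t6},{t1,t3,t6},{t4,t5,t6}} {{t7},{t2,t7},{t3,t7},{t2,t3,t7}}
  V45: {{t5},{t1,t5},{t2,t5},{t3,t5},{t4,t5},{t5,t6},{t1,t2,t5},{t3,t4,t5},{t4,t5,t6}}
  V123: {{t3,t6},{t1,t3,t6}} {{t2,t3,t7}}
  V125: {{t3,t6},{t1,t3,t6}} {{t2,t3,t4}} {{t2,t3,t7}}
  V135: {{t3,t6},{t1,t3,t6}} {{t3,t7},{t2,t3,t7}}
  V145: {{t3,t5},{t3,t4,t5}}
  V234: {{t5,t6},{t4,t5,t6}}
  V235: {{t6},{t1,t6},{t3,t6},{t4,t6},{t5,t6},{t1,t3,t6},{t4,t5,t6}} {{t2,t7},{t2,t3,t7}}
  V245: {{t2,t5},{t1,t2,t5}} {{t5,t6},{t4,t5,t6}}
  V345: {{t5,t6},{t4,t5,t6}}
  V1235: {{t3,t6},{t1,t3,t6}} {{t2,t3,t7}}
  V2345: {{t5,t6},{t4,t5,t6}}
C dims 8,20,14,3; δ0: rk 7, SNF 1^7; δ1: rk 11, SNF 1^11; δ2: rk 3, SNF 1^3
Ȟ^0: (8−7)−0=1 ⇒ Z
Ȟ^1: (20−11)−7=2 ⇒ Z^2
Ȟ^2: (14−3)−11=0 ⇒ 0


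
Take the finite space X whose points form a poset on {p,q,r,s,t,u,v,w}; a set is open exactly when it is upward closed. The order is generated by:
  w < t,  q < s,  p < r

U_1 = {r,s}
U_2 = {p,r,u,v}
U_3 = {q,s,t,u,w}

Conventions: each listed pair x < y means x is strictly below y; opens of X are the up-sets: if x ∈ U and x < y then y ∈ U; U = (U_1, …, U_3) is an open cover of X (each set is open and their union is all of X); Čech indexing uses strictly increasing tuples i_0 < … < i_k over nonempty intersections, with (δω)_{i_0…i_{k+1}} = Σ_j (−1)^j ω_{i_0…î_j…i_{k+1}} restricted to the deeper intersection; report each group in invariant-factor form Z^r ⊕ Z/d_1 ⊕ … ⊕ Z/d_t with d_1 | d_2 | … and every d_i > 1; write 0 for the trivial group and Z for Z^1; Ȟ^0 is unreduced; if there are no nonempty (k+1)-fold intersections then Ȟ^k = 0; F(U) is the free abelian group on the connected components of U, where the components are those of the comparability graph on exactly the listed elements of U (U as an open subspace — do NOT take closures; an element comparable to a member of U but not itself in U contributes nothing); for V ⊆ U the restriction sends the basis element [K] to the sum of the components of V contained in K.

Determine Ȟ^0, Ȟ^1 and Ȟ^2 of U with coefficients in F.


cover nerve:
  U12={r} U13={s} U23={u}
components per intersection:
  U1: {r} {s}
  U2: {p,r} {u} {v}
  U3: {q,s} {t,w} {u}
  U12: {r}
  U13: {s}
  U23: {u}
C dims 8,3; δ0: rk 3, SNF 1^3
Ȟ^0: (8−3)−0=5 ⇒ Z^5
Ȟ^1: (3−0)−3=0 ⇒ 0
Ȟ^2: (0−0)−0=0 ⇒ 0

Ȟ^0(U;F) ≅ Z^5; Ȟ^1(U;F) ≅ 0; Ȟ^2(U;F) ≅ 0


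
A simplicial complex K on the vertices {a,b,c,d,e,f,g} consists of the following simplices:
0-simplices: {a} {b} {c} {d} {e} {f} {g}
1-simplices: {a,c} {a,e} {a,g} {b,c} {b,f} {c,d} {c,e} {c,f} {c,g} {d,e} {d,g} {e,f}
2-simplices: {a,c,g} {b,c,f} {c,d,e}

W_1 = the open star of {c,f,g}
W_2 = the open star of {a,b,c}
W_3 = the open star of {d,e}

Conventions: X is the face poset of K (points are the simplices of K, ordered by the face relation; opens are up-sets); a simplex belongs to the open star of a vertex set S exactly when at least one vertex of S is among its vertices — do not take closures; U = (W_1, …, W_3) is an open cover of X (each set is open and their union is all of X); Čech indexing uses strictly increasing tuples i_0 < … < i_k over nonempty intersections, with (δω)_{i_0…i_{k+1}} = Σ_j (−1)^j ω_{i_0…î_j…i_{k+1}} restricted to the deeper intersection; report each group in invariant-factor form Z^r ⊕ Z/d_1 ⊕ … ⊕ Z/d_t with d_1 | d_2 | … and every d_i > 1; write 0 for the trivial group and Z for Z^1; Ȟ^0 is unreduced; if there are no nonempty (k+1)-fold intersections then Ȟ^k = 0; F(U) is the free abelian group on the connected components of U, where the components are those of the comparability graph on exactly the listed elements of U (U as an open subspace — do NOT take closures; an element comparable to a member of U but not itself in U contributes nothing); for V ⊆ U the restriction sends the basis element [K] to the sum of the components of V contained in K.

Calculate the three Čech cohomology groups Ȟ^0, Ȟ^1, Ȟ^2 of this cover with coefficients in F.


Ȟ^0 = Z; Ȟ^1 = Z^3; Ȟ^2 = 0

nerve of the cover:
  W1={{c},{f},{g},{a,c},{a,g},{b,c},{b,f},{c,d},{c,e},{c,f},{c,g},{d,g},{e,f},{a,c,g},{b,c,f},{c,d,e}} W2={{a},{b},{c},{a,c},{a,e},{a,g},{b,c},{b,f},{c,d},{c,e},{c,f},{c,g},{a,c,g},{b,c,f},{c,d,e}} W3={{d},{e},{a,e},{c,d},{c,e},{d,e},{d,g},{e,f},{c,d,e}}
  W12={{c},{a,c},{a,g},{b,c},{b,f},{c,d},{c,e},{c,f},{c,g},{a,c,g},{b,c,f},{c,d,e}} W13={{c,d},{c,e},{d,g},{e,f},{c,d,e}} W23={{a,e},{c,d},{c,e},{c,d,e}}
  W123={{c,d},{c,e},{c,d,e}}
components per intersection:
  W1: {{c},{f},{g},{a,c},{a,g},{b,c},{b,f},{c,d},{c,e},{c,f},{c,g},{d,g},{e,f},{a,c,g},{b,c,f},{c,d,e}}
  W2: {{a},{b},{c},{a,c},{a,e},{a,g},{b,c},{b,f},{c,d},{c,e},{c,f},{c,g},{a,c,g},{b,c,f},{c,d,e}}
  W3: {{d},{e},{a,e},{c,d},{c,e},{d,e},{d,g},{e,f},{c,d,e}}
  W12: {{c},{a,c},{a,g},{b,c},{b,f},{c,d},{c,e},{c,f},{c,g},{a,c,g},{b,c,f},{c,d,e}}
  W13: {{c,d},{c,e},{c,d,e}} {{d,g}} {{e,f}}
  W23: {{a,e}} {{c,d},{c,e},{c,d,e}}
  W123: {{c,d},{c,e},{c,d,e}}
C dims 3,6,1; δ0: rk 2, SNF 1^2; δ1: rk 1, SNF 1^1
Ȟ^0 = (3 − 2) − 0 = 1, so Ȟ^0 ≅ Z
Ȟ^1 = (6 − 1) − 2 = 3, so Ȟ^1 ≅ Z^3
Ȟ^2 = (1 − 0) − 1 = 0, so Ȟ^2 ≅ 0


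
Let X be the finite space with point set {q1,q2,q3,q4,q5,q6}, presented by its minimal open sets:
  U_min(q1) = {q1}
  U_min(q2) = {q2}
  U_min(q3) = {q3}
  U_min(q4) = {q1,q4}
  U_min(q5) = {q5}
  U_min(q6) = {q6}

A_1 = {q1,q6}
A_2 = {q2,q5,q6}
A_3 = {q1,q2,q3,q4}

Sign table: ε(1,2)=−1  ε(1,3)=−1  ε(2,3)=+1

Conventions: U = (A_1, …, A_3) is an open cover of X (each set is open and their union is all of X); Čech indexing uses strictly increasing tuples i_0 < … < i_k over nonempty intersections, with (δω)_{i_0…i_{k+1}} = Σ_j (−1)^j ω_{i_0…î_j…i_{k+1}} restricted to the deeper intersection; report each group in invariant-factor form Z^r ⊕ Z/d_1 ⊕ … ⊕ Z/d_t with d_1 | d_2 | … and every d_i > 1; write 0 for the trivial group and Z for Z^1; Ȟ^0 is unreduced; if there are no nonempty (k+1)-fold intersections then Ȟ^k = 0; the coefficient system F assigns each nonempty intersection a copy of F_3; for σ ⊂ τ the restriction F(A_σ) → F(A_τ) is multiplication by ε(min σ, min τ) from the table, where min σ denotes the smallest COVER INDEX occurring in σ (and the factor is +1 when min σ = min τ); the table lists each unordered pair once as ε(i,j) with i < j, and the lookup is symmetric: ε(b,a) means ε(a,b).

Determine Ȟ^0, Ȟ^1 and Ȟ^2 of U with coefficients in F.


cover nerve:
  A12={q6} A13={q1} A23={q2}
C dims 3,3; δ0: rk_F3 2
Ȟ^0: (3−2)−0=1 ⇒ Z/3
Ȟ^1: (3−0)−2=1 ⇒ Z/3
Ȟ^2: (0−0)−0=0 ⇒ 0

Ȟ^0 ≅ Z/3, Ȟ^1 ≅ Z/3, Ȟ^2 ≅ 0


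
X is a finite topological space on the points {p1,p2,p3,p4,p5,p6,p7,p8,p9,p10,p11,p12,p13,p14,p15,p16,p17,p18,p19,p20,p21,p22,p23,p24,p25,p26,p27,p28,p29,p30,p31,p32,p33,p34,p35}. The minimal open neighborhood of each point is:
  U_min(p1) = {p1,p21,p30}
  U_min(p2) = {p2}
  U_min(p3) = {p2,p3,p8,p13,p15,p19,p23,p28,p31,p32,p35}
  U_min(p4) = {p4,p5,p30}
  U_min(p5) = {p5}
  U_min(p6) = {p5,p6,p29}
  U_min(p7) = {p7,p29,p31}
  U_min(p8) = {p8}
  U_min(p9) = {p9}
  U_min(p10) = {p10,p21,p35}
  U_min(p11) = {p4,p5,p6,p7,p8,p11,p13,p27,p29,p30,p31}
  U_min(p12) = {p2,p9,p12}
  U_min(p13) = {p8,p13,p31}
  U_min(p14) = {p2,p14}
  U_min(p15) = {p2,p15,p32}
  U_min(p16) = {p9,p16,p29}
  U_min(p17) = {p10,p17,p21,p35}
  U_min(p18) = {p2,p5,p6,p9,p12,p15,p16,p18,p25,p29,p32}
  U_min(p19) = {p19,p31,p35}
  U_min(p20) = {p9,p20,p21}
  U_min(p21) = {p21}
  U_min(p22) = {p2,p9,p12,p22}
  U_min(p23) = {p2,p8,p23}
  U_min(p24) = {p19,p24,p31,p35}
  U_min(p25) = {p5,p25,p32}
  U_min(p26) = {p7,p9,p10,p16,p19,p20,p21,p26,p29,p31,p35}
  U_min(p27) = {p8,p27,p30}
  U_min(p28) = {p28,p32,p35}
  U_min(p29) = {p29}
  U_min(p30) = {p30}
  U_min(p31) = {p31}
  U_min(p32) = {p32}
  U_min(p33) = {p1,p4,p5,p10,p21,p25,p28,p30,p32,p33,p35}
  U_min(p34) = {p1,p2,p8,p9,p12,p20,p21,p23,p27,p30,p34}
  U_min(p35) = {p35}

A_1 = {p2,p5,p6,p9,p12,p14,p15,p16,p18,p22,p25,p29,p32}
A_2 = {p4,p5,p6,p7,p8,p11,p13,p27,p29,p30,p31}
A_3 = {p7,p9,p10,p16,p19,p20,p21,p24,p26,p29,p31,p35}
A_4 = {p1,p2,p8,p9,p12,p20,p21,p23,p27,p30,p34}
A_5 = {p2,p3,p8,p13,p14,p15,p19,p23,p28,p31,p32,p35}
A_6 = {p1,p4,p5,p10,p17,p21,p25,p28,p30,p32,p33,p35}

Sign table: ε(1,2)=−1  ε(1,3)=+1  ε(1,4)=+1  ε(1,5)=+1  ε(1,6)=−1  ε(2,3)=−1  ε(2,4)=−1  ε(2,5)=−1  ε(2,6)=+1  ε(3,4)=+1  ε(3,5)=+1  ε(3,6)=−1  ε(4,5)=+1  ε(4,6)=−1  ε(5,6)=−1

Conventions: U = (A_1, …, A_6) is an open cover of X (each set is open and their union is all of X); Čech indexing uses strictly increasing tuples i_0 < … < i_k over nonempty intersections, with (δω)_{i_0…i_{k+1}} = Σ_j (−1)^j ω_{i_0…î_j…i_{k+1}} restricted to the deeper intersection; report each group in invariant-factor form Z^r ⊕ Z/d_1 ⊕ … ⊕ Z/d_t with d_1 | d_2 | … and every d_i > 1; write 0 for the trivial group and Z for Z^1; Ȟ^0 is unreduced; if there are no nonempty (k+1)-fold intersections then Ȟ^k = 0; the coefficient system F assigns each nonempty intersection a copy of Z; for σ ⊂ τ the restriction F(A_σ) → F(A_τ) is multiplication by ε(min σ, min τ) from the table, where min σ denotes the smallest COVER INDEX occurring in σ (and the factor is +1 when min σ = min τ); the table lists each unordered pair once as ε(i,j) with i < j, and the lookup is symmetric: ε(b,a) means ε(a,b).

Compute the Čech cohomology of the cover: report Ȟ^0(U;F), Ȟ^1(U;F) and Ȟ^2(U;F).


intersection data:
  A12={p5,p6,p29} A13={p9,p16,p29} A14={p2,p9,p12} A15={p2,p14,p15,p32} A16={p5,p25,p32} A23={p7,p29,p31} A24={p8,p27,p30} A25={p8,p13,p31} A26={p4,p5,p30} A34={p9,p20,p21} A35={p19,p31,p35} A36={p10,p21,p35} A45={p2,p8,p23} A46={p1,p21,p30} A56={p28,p32,p35}
  A123={p29} A126={p5} A134={p9} A145={p2} A156={p32} A235={p31} A245={p8} A246={p30} A346={p21} A356={p35}
C dims 6,15,10; δ0: rk 5, SNF 1^5; δ1: rk 10, SNF 1^9·2
Ȟ^0 = (6 − 5) − 0 = 1, so Ȟ^0 ≅ Z
Ȟ^1 = (15 − 10) − 5 = 0, so Ȟ^1 ≅ 0
Ȟ^2 = (10 − 0) − 10 = 0 plus torsion [2], so Ȟ^2 ≅ Z/2

Ȟ^0 = Z, Ȟ^1 = 0 and Ȟ^2 = Z/2


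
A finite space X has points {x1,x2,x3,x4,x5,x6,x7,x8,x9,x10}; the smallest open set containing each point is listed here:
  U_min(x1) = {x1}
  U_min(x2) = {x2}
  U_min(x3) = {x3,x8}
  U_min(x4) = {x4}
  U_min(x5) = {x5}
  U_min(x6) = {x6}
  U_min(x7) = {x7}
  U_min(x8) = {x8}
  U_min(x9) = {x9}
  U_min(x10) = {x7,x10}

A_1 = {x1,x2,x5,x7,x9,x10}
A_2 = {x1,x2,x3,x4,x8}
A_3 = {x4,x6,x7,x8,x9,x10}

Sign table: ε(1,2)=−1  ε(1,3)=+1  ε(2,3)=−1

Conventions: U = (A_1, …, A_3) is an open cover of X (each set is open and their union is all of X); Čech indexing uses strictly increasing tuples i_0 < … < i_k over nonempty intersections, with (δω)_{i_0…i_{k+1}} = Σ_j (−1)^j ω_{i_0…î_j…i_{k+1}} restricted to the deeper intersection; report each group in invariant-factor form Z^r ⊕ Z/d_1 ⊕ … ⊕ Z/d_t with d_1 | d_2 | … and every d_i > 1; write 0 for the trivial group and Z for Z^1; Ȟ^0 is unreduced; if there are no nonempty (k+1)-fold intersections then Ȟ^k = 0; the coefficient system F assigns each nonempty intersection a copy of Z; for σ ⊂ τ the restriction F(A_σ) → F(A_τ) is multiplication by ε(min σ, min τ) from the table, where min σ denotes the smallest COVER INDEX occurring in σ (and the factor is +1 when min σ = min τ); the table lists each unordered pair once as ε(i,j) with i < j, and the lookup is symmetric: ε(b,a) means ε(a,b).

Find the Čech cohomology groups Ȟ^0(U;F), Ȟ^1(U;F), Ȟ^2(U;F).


Ȟ^0 = Z, Ȟ^1 = Z, Ȟ^2 = 0

nerve simplices:
  A12={x1,x2} A13={x7,x9,x10} A23={x4,x8}
C dims 3,3; δ0: rk 2, SNF 1^2
degree 0: 3−2−0 = 1 → Ȟ^0 ≅ Z
degree 1: 3−0−2 = 1 → Ȟ^1 ≅ Z
degree 2: 0−0−0 = 0 → Ȟ^2 ≅ 0


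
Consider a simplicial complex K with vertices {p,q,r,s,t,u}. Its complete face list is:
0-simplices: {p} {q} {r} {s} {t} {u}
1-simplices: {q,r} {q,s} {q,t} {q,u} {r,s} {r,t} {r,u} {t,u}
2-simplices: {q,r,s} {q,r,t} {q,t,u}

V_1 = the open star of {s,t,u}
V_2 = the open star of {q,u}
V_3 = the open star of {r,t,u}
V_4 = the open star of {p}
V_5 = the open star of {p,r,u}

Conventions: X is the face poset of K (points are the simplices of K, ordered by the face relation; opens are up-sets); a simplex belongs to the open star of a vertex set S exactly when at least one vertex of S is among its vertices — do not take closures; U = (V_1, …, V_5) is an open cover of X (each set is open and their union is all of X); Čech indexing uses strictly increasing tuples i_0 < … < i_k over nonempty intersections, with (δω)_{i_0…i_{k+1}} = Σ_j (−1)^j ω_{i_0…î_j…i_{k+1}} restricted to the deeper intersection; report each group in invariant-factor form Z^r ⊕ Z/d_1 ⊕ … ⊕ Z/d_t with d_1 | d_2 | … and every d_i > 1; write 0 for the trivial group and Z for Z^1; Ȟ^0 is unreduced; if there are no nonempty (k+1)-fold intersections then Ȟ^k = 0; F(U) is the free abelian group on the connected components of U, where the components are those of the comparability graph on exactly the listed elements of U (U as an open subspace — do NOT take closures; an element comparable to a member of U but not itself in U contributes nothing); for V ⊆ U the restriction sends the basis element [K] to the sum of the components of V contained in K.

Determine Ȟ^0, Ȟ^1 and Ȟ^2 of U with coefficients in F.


intersection data:
  V1={{s},{t},{u},{q,s},{q,t},{q,u},{r,s},{r,t},{r,u},{t,u},{q,r,s},{q,r,t},{q,t,u}} V2={{q},{u},{q,r},{q,s},{q,t},{q,u},{r,u},{t,u},{q,r,s},{q,r,t},{q,t,u}} V3={{r},{t},{u},{q,r},{q,t},{q,u},{r,s},{r,t},{r,u},{t,u},{q,r,s},{q,r,t},{q,t,u}} V4={{p}} V5={{p},{r},{u},{q,r},{q,u},{r,s},{r,t},{r,u},{t,u},{q,r,s},{q,r,t},{q,t,u}}
  V12={{u},{q,s},{q,t},{q,u},{r,u},{t,u},{q,r,s},{q,r,t},{q,t,u}} V13={{t},{u},{q,t},{q,u},{r,s},{r,t},{r,u},{t,u},{q,r,s},{q,r,t},{q,t,u}} V15={{u},{q,u},{r,s},{r,t},{r,u},{t,u},{q,r,s},{q,r,t},{q,t,u}} V23={{u},{q,r},{q,t},{q,u},{r,u},{t,u},{q,r,s},{q,r,t},{q,t,u}} V25={{u},{q,r},{q,u},{r,u},{t,u},{q,r,s},{q,r,t},{q,t,u}} V35={{r},{u},{q,r},{q,u},{r,s},{r,t},{r,u},{t,u},{q,r,s},{q,r,t},{q,t,u}} V45={{p}}
  V123={{u},{q,t},{q,u},{r,u},{t,u},{q,r,s},{q,r,t},{q,t,u}} V125={{u},{q,u},{r,u},{t,u},{q,r,s},{q,r,t},{q,t,u}} V135={{u},{q,u},{r,s},{r,t},{r,u},{t,u},{q,r,s},{q,r,t},{q,t,u}} V235={{u},{q,r},{q,u},{r,u},{t,u},{q,r,s},{q,r,t},{q,t,u}}
  V1235={{u},{q,u},{r,u},{t,u},{q,r,s},{q,r,t},{q,t,u}}
components per intersection:
  V1: {{s},{q,s},{r,s},{q,r,s}} {{t},{u},{q,t},{q,u},{r,t},{r,u},{t,u},{q,r,t},{q,t,u}}
  V2: {{q},{u},{q,r},{q,s},{q,t},{q,u},{r,u},{t,u},{q,r,s},{q,r,t},{q,t,u}}
  V3: {{r},{t},{u},{q,r},{q,t},{q,u},{r,s},{r,t},{r,u},{t,u},{q,r,s},{q,r,t},{q,t,u}}
  V4: {{p}}
  V5: {{p}} {{r},{u},{q,r},{q,u},{r,s},{r,t},{r,u},{t,u},{q,r,s},{q,r,t},{q,t,u}}
  V12: {{u},{q,t},{q,u},{r,u},{t,u},{q,r,t},{q,t,u}} {{q,s},{q,r,s}}
  V13: {{t},{u},{q,t},{q,u},{r,t},{r,u},{t,u},{q,r,t},{q,t,u}} {{r,s},{q,r,s}}
  V15: {{u},{q,u},{r,u},{t,u},{q,t,u}} {{r,s},{q,r,s}} {{r,t},{q,r,t}}
  V23: {{u},{q,r},{q,t},{q,u},{r,u},{t,u},{q,r,s},{q,r,t},{q,t,u}}
  V25: {{u},{q,u},{r,u},{t,u},{q,t,u}} {{q,r},{q,r,s},{q,r,t}}
  V35: {{r},{u},{q,r},{q,u},{r,s},{r,t},{r,u},{t,u},{q,r,s},{q,r,t},{q,t,u}}
  V45: {{p}}
  V123: {{u},{q,t},{q,u},{r,u},{t,u},{q,r,t},{q,t,u}} {{q,r,s}}
  V125: {{u},{q,u},{r,u},{t,u},{q,t,u}} {{q,r,s}} {{q,r,t}}
  V135: {{u},{q,u},{r,u},{t,u},{q,t,u}} {{r,s},{q,r,s}} {{r,t},{q,r,t}}
  V235: {{u},{q,u},{r,u},{t,u},{q,t,u}} {{q,r},{q,r,s},{q,r,t}}
  V1235: {{u},{q,u},{r,u},{t,u},{q,t,u}} {{q,r,s}} {{q,r,t}}
C dims 7,12,10,3; δ0: rk 5, SNF 1^5; δ1: rk 7, SNF 1^7; δ2: rk 3, SNF 1^3
Ȟ^0 = (7 − 5) − 0 = 2, so Ȟ^0 ≅ Z^2
Ȟ^1 = (12 − 7) − 5 = 0, so Ȟ^1 ≅ 0
Ȟ^2 = (10 − 3) − 7 = 0, so Ȟ^2 ≅ 0

Ȟ^0 = Z^2,  Ȟ^1 = 0,  Ȟ^2 = 0


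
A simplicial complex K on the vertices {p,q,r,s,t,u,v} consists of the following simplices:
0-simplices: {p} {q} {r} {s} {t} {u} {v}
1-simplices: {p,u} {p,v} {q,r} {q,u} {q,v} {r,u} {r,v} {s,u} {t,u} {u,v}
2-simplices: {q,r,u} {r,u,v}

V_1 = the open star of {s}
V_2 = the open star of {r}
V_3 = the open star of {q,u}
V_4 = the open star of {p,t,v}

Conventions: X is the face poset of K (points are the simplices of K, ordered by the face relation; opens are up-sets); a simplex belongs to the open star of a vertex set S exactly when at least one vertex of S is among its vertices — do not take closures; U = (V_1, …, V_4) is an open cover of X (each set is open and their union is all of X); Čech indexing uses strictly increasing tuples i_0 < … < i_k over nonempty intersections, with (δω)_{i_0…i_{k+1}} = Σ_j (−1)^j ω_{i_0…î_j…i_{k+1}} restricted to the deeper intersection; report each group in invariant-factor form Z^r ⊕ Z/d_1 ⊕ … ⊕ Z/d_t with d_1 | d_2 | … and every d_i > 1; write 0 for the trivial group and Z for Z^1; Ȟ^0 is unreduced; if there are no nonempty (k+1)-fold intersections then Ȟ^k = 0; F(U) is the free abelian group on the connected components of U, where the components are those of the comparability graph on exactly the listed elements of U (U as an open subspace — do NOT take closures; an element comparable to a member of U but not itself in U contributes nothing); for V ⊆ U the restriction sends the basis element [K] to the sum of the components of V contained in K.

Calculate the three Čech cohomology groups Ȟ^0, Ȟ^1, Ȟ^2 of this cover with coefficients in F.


Ȟ^0 = Z,  Ȟ^1 = Z^2,  Ȟ^2 = 0

nerve simplices:
  V1={{s},{s,u}} V2={{r},{q,r},{r,u},{r,v},{q,r,u},{r,u,v}} V3={{q},{u},{p,u},{q,r},{q,u},{q,v},{r,u},{s,u},{t,u},{u,v},{q,r,u},{r,u,v}} V4={{p},{t},{v},{p,u},{p,v},{q,v},{r,v},{t,u},{u,v},{r,u,v}}
  V13={{s,u}} V23={{q,r},{r,u},{q,r,u},{r,u,v}} V24={{r,v},{r,u,v}} V34={{p,u},{q,v},{t,u},{u,v},{r,u,v}}
  V234={{r,u,v}}
components per intersection:
  V1: {{s},{s,u}}
  V2: {{r},{q,r},{r,u},{r,v},{q,r,u},{r,u,v}}
  V3: {{q},{u},{p,u},{q,r},{q,u},{q,v},{r,u},{s,u},{t,u},{u,v},{q,r,u},{r,u,v}}
  V4: {{p},{v},{p,u},{p,v},{q,v},{r,v},{u,v},{r,u,v}} {{t},{t,u}}
  V13: {{s,u}}
  V23: {{q,r},{r,u},{q,r,u},{r,u,v}}
  V24: {{r,v},{r,u,v}}
  V34: {{p,u}} {{q,v}} {{t,u}} {{u,v},{r,u,v}}
  V234: {{r,u,v}}
C dims 5,7,1; δ0: rk 4, SNF 1^4; δ1: rk 1, SNF 1^1
degree 0: 5−4−0 = 1 → Ȟ^0 ≅ Z
degree 1: 7−1−4 = 2 → Ȟ^1 ≅ Z^2
degree 2: 1−0−1 = 0 → Ȟ^2 ≅ 0


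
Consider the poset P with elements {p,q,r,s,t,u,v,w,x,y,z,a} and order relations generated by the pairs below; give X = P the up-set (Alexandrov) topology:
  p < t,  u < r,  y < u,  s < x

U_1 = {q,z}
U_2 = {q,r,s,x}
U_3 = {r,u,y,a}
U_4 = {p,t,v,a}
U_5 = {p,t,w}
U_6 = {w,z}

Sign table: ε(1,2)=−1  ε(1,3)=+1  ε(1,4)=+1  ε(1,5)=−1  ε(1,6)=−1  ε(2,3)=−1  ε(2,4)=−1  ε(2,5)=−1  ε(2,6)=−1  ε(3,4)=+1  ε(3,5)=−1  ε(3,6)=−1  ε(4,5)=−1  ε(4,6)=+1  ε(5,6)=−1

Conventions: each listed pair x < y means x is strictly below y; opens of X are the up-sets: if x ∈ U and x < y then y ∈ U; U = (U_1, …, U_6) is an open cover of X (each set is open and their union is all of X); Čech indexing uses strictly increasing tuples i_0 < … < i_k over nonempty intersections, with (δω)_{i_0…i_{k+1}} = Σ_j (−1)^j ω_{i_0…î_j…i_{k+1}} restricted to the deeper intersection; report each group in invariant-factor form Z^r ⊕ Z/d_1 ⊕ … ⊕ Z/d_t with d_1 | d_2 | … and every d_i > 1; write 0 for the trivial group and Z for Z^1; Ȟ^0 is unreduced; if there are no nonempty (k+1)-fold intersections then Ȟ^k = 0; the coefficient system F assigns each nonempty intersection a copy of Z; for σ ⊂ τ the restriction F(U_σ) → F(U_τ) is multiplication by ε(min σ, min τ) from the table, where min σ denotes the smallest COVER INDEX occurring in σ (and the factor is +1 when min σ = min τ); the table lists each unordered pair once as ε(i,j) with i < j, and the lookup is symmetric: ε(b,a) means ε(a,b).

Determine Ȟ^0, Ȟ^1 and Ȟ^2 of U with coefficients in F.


intersection data:
  U12={q} U16={z} U23={r} U34={a} U45={p,t} U56={w}
C dims 6,6; δ0: rk 6, SNF 1^5·2
Ȟ^0 = (6 − 6) − 0 = 0, so Ȟ^0 ≅ 0
Ȟ^1 = (6 − 0) − 6 = 0 plus torsion [2], so Ȟ^1 ≅ Z/2
Ȟ^2 = (0 − 0) − 0 = 0, so Ȟ^2 ≅ 0

Ȟ^0 ≅ 0, Ȟ^1 ≅ Z/2 and Ȟ^2 ≅ 0


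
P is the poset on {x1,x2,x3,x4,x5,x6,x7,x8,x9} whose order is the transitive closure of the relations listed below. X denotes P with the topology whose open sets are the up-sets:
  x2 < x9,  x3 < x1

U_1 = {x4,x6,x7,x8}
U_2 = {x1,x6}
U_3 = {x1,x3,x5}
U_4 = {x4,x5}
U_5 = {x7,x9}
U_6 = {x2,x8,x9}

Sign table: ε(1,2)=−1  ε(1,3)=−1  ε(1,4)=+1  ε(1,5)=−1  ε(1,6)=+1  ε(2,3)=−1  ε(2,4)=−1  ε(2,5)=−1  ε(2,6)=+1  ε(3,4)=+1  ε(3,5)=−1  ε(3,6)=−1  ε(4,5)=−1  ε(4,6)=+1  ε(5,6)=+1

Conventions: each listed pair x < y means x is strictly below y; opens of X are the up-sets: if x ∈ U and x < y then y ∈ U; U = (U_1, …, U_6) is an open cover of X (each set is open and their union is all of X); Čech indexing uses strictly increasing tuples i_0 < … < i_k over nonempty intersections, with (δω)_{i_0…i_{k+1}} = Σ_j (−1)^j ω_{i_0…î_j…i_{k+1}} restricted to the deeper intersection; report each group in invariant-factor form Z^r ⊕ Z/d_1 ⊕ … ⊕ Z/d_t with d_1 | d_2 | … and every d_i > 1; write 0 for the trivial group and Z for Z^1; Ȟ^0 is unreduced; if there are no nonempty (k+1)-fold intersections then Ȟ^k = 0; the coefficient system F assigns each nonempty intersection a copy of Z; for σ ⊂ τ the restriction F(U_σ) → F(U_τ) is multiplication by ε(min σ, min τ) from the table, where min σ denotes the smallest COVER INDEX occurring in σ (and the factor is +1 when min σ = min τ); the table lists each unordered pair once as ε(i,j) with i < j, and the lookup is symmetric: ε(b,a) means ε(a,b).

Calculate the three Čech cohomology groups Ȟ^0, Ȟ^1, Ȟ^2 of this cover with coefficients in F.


Ȟ^0 ≅ 0; Ȟ^1 ≅ Z ⊕ Z/2; Ȟ^2 ≅ 0

nonempty overlaps:
  U12={x6} U14={x4} U15={x7} U16={x8} U23={x1} U34={x5} U56={x9}
C dims 6,7; δ0: rk 6, SNF 1^5·2
degree 0: 6−6−0 = 0 → Ȟ^0 ≅ 0
degree 1: 7−0−6 = 1 plus torsion [2] → Ȟ^1 ≅ Z ⊕ Z/2
degree 2: 0−0−0 = 0 → Ȟ^2 ≅ 0


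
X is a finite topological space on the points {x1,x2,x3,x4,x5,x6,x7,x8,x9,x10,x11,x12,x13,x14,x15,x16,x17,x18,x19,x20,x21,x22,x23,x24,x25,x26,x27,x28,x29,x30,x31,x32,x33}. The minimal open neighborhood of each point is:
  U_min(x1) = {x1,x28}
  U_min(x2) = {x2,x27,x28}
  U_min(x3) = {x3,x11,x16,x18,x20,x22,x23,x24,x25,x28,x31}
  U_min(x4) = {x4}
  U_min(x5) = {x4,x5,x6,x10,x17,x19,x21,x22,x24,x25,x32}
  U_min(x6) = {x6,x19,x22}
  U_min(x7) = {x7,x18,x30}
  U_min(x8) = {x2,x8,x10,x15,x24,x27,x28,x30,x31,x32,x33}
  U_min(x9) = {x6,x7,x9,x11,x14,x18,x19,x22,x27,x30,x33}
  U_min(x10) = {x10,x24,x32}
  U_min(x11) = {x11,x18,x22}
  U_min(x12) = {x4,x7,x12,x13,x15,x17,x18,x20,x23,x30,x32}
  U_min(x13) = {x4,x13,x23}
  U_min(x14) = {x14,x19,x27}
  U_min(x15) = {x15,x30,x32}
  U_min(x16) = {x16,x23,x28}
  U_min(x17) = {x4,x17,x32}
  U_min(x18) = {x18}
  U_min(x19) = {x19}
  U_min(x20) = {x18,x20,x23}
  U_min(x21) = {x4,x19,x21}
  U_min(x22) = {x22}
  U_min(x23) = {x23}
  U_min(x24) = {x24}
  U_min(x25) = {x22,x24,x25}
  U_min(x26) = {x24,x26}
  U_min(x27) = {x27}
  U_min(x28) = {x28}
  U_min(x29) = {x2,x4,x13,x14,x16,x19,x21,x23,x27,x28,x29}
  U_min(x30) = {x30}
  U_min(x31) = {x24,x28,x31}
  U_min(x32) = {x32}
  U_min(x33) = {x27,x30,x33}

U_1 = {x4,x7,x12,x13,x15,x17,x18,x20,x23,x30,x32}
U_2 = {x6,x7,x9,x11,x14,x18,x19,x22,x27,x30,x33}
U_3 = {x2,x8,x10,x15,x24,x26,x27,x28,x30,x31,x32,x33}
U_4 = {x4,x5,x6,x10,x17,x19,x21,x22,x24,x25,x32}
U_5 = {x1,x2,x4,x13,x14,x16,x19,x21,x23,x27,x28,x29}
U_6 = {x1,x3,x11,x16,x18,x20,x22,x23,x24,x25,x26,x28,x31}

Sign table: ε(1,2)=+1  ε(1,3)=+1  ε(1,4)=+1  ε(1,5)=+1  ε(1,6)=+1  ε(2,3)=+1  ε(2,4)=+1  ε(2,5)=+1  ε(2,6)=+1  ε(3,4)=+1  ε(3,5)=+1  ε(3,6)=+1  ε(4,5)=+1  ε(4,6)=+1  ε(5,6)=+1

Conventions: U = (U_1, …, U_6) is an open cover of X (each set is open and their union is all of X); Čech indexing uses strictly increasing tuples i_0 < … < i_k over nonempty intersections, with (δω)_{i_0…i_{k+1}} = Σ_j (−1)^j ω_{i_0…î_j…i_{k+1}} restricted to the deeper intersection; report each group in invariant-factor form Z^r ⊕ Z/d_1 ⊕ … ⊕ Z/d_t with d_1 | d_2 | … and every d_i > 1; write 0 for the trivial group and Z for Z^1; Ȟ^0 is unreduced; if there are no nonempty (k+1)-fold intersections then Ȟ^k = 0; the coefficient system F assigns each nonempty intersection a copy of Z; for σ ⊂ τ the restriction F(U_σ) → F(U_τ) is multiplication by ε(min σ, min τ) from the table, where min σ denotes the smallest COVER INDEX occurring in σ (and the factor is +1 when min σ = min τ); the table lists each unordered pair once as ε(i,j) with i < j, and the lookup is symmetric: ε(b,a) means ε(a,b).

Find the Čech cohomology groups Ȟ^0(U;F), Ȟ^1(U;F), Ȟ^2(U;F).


nerve of the cover:
  U12={x7,x18,x30} U13={x15,x30,x32} U14={x4,x17,x32} U15={x4,x13,x23} U16={x18,x20,x23} U23={x27,x30,x33} U24={x6,x19,x22} U25={x14,x19,x27} U26={x11,x18,x22} U34={x10,x24,x32} U35={x2,x27,x28} U36={x24,x26,x28,x31} U45={x4,x19,x21} U46={x22,x24,x25} U56={x1,x16,x23,x28}
  U123={x30} U126={x18} U134={x32} U145={x4} U156={x23} U235={x27} U245={x19} U246={x22} U346={x24} U356={x28}
C dims 6,15,10; δ0: rk 5, SNF 1^5; δ1: rk 10, SNF 1^9·2
Ȟ^0 = (6 − 5) − 0 = 1, so Ȟ^0 ≅ Z
Ȟ^1 = (15 − 10) − 5 = 0, so Ȟ^1 ≅ 0
Ȟ^2 = (10 − 0) − 10 = 0 plus torsion [2], so Ȟ^2 ≅ Z/2

Ȟ^0(U;F) ≅ Z, Ȟ^1(U;F) ≅ 0 and Ȟ^2(U;F) ≅ Z/2
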